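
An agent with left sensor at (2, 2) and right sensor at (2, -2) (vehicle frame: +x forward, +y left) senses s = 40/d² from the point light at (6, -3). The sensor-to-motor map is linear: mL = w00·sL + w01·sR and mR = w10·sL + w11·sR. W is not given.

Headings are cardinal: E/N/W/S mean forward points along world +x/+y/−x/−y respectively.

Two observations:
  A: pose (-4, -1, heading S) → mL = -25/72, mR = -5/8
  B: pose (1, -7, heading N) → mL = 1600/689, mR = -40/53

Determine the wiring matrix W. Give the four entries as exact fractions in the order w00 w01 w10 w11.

-1 1 -1 0

obs A: pose=(-4,-1,S) → sL=5/8, sR=5/18, mL=-25/72, mR=-5/8
obs B: pose=(1,-7,N) → sL=40/53, sR=40/13, mL=1600/689, mR=-40/53
sensor matrix S = [[5/8, 5/18], [40/53, 40/13]]; det S = 10625/6201
solve [mL_A; mL_B] = S·[w00; w01] and [mR_A; mR_B] = S·[w10; w11]:
  w00 = -1, w01 = 1, w10 = -1, w11 = 0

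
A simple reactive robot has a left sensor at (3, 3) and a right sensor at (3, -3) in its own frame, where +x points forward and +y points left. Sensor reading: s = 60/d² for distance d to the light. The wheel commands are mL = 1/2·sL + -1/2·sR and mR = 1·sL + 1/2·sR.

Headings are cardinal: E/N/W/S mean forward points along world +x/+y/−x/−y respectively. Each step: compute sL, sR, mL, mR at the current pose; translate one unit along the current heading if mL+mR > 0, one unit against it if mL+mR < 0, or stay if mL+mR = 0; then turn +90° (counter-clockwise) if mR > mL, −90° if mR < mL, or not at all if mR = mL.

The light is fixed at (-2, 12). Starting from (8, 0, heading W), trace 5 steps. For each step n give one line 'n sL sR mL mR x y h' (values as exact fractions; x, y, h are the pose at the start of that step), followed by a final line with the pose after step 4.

0 30/137 6/13 -216/1781 801/1781 8 0 W
1 20/123 20/87 -40/1189 330/1189 7 0 S
2 15/61 3/20 117/2440 783/2440 7 -1 E
3 60/149 60/269 3600/40081 20610/40081 8 -1 N
4 30/137 6/13 -216/1781 801/1781 8 0 W
final 7 0 S

n=0: pose=(8,0,W); sL=30/137, sR=6/13; mL=-216/1781, mR=801/1781; mL+mR=45/137 → advance +1; mR−mL=1017/1781 → turn +1·90°
n=1: pose=(7,0,S); sL=20/123, sR=20/87; mL=-40/1189, mR=330/1189; mL+mR=10/41 → advance +1; mR−mL=370/1189 → turn +1·90°
n=2: pose=(7,-1,E); sL=15/61, sR=3/20; mL=117/2440, mR=783/2440; mL+mR=45/122 → advance +1; mR−mL=333/1220 → turn +1·90°
n=3: pose=(8,-1,N); sL=60/149, sR=60/269; mL=3600/40081, mR=20610/40081; mL+mR=90/149 → advance +1; mR−mL=17010/40081 → turn +1·90°
n=4: pose=(8,0,W); sL=30/137, sR=6/13; mL=-216/1781, mR=801/1781; mL+mR=45/137 → advance +1; mR−mL=1017/1781 → turn +1·90°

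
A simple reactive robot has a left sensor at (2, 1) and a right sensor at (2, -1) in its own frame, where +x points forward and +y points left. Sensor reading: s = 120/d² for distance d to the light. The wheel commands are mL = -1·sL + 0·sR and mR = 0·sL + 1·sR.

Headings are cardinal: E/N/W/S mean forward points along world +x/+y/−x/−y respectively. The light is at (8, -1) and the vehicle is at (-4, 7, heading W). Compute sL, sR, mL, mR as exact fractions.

24/49 120/277 -24/49 120/277

left sensor world pos  = (-6, 6); dL² = 245
right sensor world pos = (-6, 8); dR² = 277
sL = 120/245 = 24/49
sR = 120/277 = 120/277
mL = -1·sL + 0·sR = -24/49
mR = 0·sL + 1·sR = 120/277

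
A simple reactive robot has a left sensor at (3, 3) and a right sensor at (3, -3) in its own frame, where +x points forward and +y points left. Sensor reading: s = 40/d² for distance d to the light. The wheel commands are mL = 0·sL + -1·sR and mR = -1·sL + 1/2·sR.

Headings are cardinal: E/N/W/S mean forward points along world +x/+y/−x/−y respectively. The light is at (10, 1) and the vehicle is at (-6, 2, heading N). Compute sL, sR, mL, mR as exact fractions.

40/377 8/37 -8/37 28/13949

left sensor world pos  = (-9, 5); dL² = 377
right sensor world pos = (-3, 5); dR² = 185
sL = 40/377 = 40/377
sR = 40/185 = 8/37
mL = 0·sL + -1·sR = -8/37
mR = -1·sL + 1/2·sR = 28/13949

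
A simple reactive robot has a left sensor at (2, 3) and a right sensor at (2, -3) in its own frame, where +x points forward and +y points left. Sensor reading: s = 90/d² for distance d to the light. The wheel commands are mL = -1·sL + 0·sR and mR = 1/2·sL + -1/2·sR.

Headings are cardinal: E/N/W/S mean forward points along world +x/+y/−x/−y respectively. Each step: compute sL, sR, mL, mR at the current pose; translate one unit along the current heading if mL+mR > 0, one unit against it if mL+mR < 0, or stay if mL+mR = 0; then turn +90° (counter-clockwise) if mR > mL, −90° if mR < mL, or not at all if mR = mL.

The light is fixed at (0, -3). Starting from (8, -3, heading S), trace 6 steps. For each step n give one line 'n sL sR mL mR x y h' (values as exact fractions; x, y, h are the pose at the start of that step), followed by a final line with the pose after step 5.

n=0: pose=(8,-3,S); sL=18/25, sR=90/29; mL=-18/25, mR=-864/725; mL+mR=-1386/725 → advance -1; mR−mL=-342/725 → turn -1·90°
n=1: pose=(8,-2,W); sL=9/4, sR=45/26; mL=-9/4, mR=27/104; mL+mR=-207/104 → advance -1; mR−mL=261/104 → turn +1·90°
n=2: pose=(9,-2,S); sL=18/29, sR=90/37; mL=-18/29, mR=-972/1073; mL+mR=-1638/1073 → advance -1; mR−mL=-306/1073 → turn -1·90°
n=3: pose=(9,-1,W); sL=9/5, sR=45/37; mL=-9/5, mR=54/185; mL+mR=-279/185 → advance -1; mR−mL=387/185 → turn +1·90°
n=4: pose=(10,-1,S); sL=90/169, sR=90/49; mL=-90/169, mR=-5400/8281; mL+mR=-9810/8281 → advance -1; mR−mL=-990/8281 → turn -1·90°
n=5: pose=(10,0,W); sL=45/32, sR=9/10; mL=-45/32, mR=81/320; mL+mR=-369/320 → advance -1; mR−mL=531/320 → turn +1·90°

0 18/25 90/29 -18/25 -864/725 8 -3 S
1 9/4 45/26 -9/4 27/104 8 -2 W
2 18/29 90/37 -18/29 -972/1073 9 -2 S
3 9/5 45/37 -9/5 54/185 9 -1 W
4 90/169 90/49 -90/169 -5400/8281 10 -1 S
5 45/32 9/10 -45/32 81/320 10 0 W
final 11 0 S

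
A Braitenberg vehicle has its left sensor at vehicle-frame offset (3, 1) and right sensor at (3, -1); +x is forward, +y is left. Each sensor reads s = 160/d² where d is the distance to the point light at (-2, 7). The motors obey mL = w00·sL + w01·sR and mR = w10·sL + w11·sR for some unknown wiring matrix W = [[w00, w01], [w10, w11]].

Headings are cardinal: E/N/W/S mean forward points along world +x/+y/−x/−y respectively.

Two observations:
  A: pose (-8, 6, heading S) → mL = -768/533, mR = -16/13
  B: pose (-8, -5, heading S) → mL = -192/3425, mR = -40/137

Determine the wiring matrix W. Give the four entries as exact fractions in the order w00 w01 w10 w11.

-1 1 0 -1/2

obs A: pose=(-8,6,S) → sL=160/41, sR=32/13, mL=-768/533, mR=-16/13
obs B: pose=(-8,-5,S) → sL=16/25, sR=80/137, mL=-192/3425, mR=-40/137
sensor matrix S = [[160/41, 32/13], [16/25, 80/137]]; det S = 1284096/1825525
solve [mL_A; mL_B] = S·[w00; w01] and [mR_A; mR_B] = S·[w10; w11]:
  w00 = -1, w01 = 1, w10 = 0, w11 = -1/2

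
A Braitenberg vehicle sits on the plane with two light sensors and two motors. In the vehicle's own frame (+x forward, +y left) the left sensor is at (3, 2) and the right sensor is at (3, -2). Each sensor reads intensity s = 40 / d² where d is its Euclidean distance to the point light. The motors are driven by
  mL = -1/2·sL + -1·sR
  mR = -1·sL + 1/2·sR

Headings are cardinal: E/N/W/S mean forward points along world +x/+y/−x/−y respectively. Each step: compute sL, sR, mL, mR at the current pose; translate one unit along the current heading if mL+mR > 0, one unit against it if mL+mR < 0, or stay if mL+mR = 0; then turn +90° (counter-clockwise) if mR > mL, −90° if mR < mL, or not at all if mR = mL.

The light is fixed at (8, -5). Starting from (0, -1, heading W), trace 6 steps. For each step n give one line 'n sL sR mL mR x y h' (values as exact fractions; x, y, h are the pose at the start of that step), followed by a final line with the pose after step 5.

n=0: pose=(0,-1,W); sL=8/25, sR=40/157; mL=-1628/3925, mR=-756/3925; mL+mR=-2384/3925 → advance -1; mR−mL=872/3925 → turn +1·90°
n=1: pose=(1,-1,S); sL=20/13, sR=20/41; mL=-670/533, mR=-690/533; mL+mR=-1360/533 → advance -1; mR−mL=-20/533 → turn -1·90°
n=2: pose=(1,0,W); sL=40/109, sR=40/149; mL=-7340/16241, mR=-3780/16241; mL+mR=-11120/16241 → advance -1; mR−mL=3560/16241 → turn +1·90°
n=3: pose=(2,0,S); sL=2, sR=10/17; mL=-27/17, mR=-29/17; mL+mR=-56/17 → advance -1; mR−mL=-2/17 → turn -1·90°
n=4: pose=(2,1,W); sL=40/97, sR=8/29; mL=-1356/2813, mR=-772/2813; mL+mR=-2128/2813 → advance -1; mR−mL=584/2813 → turn +1·90°
n=5: pose=(3,1,S); sL=20/9, sR=20/29; mL=-470/261, mR=-490/261; mL+mR=-320/87 → advance -1; mR−mL=-20/261 → turn -1·90°

0 8/25 40/157 -1628/3925 -756/3925 0 -1 W
1 20/13 20/41 -670/533 -690/533 1 -1 S
2 40/109 40/149 -7340/16241 -3780/16241 1 0 W
3 2 10/17 -27/17 -29/17 2 0 S
4 40/97 8/29 -1356/2813 -772/2813 2 1 W
5 20/9 20/29 -470/261 -490/261 3 1 S
final 3 2 W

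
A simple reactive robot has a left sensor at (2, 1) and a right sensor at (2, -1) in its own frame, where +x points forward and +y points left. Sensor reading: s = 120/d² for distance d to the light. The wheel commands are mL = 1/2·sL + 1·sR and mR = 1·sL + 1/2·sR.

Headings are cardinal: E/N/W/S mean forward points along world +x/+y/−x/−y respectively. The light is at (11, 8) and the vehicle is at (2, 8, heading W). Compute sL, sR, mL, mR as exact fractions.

left sensor world pos  = (0, 7); dL² = 122
right sensor world pos = (0, 9); dR² = 122
sL = 120/122 = 60/61
sR = 120/122 = 60/61
mL = 1/2·sL + 1·sR = 90/61
mR = 1·sL + 1/2·sR = 90/61

60/61 60/61 90/61 90/61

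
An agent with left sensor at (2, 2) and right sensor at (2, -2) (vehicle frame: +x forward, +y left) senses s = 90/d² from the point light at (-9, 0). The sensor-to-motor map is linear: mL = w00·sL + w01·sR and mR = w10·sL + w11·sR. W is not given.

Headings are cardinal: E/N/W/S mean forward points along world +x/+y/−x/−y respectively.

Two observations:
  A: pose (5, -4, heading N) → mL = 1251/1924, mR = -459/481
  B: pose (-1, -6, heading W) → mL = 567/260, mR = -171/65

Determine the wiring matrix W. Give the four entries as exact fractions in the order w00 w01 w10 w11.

1/2 1 -1 -1

obs A: pose=(5,-4,N) → sL=45/74, sR=9/26, mL=1251/1924, mR=-459/481
obs B: pose=(-1,-6,W) → sL=9/10, sR=45/26, mL=567/260, mR=-171/65
sensor matrix S = [[45/74, 9/26], [9/10, 45/26]]; det S = 1782/2405
solve [mL_A; mL_B] = S·[w00; w01] and [mR_A; mR_B] = S·[w10; w11]:
  w00 = 1/2, w01 = 1, w10 = -1, w11 = -1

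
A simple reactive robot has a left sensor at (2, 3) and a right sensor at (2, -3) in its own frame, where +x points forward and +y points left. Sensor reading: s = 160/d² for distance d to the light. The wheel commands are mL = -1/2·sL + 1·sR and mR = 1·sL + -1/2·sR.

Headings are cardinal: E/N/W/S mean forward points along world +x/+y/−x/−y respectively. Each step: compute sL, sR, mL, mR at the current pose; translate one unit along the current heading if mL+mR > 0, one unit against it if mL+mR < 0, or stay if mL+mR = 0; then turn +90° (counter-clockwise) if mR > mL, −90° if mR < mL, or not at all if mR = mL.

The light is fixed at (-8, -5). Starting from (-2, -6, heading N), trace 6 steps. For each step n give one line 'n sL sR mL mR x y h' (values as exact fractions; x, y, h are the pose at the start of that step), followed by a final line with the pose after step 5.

n=0: pose=(-2,-6,N); sL=16, sR=80/41; mL=-248/41, mR=616/41; mL+mR=368/41 → advance +1; mR−mL=864/41 → turn +1·90°
n=1: pose=(-2,-5,W); sL=32/5, sR=32/5; mL=16/5, mR=16/5; mL+mR=32/5 → advance +1; mR−mL=0 → turn +0·90°
n=2: pose=(-3,-5,W); sL=80/9, sR=80/9; mL=40/9, mR=40/9; mL+mR=80/9 → advance +1; mR−mL=0 → turn +0·90°
n=3: pose=(-4,-5,W); sL=160/13, sR=160/13; mL=80/13, mR=80/13; mL+mR=160/13 → advance +1; mR−mL=0 → turn +0·90°
n=4: pose=(-5,-5,W); sL=16, sR=16; mL=8, mR=8; mL+mR=16 → advance +1; mR−mL=0 → turn +0·90°
n=5: pose=(-6,-5,W); sL=160/9, sR=160/9; mL=80/9, mR=80/9; mL+mR=160/9 → advance +1; mR−mL=0 → turn +0·90°

0 16 80/41 -248/41 616/41 -2 -6 N
1 32/5 32/5 16/5 16/5 -2 -5 W
2 80/9 80/9 40/9 40/9 -3 -5 W
3 160/13 160/13 80/13 80/13 -4 -5 W
4 16 16 8 8 -5 -5 W
5 160/9 160/9 80/9 80/9 -6 -5 W
final -7 -5 W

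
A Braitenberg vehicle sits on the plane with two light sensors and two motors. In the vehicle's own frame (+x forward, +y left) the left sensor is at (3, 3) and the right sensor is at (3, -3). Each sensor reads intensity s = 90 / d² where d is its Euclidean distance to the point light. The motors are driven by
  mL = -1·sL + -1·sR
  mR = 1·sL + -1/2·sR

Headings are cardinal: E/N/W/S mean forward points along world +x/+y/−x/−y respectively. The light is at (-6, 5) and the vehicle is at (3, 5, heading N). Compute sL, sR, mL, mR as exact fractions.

2 10/17 -44/17 29/17

left sensor world pos  = (0, 8); dL² = 45
right sensor world pos = (6, 8); dR² = 153
sL = 90/45 = 2
sR = 90/153 = 10/17
mL = -1·sL + -1·sR = -44/17
mR = 1·sL + -1/2·sR = 29/17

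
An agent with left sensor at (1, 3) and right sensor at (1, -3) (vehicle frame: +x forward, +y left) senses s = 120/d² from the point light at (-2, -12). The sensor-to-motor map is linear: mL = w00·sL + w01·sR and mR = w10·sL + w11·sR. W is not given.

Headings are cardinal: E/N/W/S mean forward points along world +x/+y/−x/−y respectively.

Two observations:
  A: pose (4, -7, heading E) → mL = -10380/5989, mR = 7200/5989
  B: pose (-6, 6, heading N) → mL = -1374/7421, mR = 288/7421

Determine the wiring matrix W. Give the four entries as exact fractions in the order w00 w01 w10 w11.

obs A: pose=(4,-7,E) → sL=120/113, sR=120/53, mL=-10380/5989, mR=7200/5989
obs B: pose=(-6,6,N) → sL=12/41, sR=60/181, mL=-1374/7421, mR=288/7421
sensor matrix S = [[120/113, 120/53], [12/41, 60/181]]; det S = -13806720/44444369
solve [mL_A; mL_B] = S·[w00; w01] and [mR_A; mR_B] = S·[w10; w11]:
  w00 = 1/2, w01 = -1, w10 = -1, w11 = 1

1/2 -1 -1 1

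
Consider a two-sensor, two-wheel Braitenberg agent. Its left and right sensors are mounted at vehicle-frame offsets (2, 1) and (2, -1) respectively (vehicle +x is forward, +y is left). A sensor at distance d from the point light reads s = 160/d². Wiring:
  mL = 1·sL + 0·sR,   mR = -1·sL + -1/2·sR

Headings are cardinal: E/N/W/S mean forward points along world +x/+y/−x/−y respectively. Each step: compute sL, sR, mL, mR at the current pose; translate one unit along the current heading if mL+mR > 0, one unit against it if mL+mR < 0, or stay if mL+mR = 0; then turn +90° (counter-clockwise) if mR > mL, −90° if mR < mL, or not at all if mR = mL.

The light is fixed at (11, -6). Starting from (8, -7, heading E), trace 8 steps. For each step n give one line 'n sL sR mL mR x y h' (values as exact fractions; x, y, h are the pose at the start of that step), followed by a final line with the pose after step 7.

0 160 32 160 -176 8 -7 E
1 80/9 80/17 80/9 -1720/153 7 -7 S
2 160/37 160/37 160/37 -240/37 7 -6 W
3 8 20 8 -18 8 -6 N
4 160 32 160 -176 8 -7 E
5 80/9 80/17 80/9 -1720/153 7 -7 S
6 160/37 160/37 160/37 -240/37 7 -6 W
7 8 20 8 -18 8 -6 N
final 8 -7 E

n=0: pose=(8,-7,E); sL=160, sR=32; mL=160, mR=-176; mL+mR=-16 → advance -1; mR−mL=-336 → turn -1·90°
n=1: pose=(7,-7,S); sL=80/9, sR=80/17; mL=80/9, mR=-1720/153; mL+mR=-40/17 → advance -1; mR−mL=-3080/153 → turn -1·90°
n=2: pose=(7,-6,W); sL=160/37, sR=160/37; mL=160/37, mR=-240/37; mL+mR=-80/37 → advance -1; mR−mL=-400/37 → turn -1·90°
n=3: pose=(8,-6,N); sL=8, sR=20; mL=8, mR=-18; mL+mR=-10 → advance -1; mR−mL=-26 → turn -1·90°
n=4: pose=(8,-7,E); sL=160, sR=32; mL=160, mR=-176; mL+mR=-16 → advance -1; mR−mL=-336 → turn -1·90°
n=5: pose=(7,-7,S); sL=80/9, sR=80/17; mL=80/9, mR=-1720/153; mL+mR=-40/17 → advance -1; mR−mL=-3080/153 → turn -1·90°
n=6: pose=(7,-6,W); sL=160/37, sR=160/37; mL=160/37, mR=-240/37; mL+mR=-80/37 → advance -1; mR−mL=-400/37 → turn -1·90°
n=7: pose=(8,-6,N); sL=8, sR=20; mL=8, mR=-18; mL+mR=-10 → advance -1; mR−mL=-26 → turn -1·90°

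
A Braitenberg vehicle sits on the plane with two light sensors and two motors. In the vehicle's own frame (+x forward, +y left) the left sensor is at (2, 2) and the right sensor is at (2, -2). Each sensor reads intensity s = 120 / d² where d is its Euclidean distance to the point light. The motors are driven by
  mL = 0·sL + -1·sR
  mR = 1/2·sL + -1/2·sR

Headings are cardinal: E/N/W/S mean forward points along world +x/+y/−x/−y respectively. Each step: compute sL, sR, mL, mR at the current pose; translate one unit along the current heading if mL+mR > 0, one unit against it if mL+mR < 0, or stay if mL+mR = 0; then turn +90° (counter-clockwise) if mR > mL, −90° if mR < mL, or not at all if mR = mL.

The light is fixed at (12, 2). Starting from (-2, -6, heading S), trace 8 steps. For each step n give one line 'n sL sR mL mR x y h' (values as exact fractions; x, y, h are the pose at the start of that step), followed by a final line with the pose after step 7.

0 30/61 30/89 -30/89 420/5429 -2 -6 S
1 120/169 8/15 -8/15 224/2535 -2 -5 E
2 60/157 60/97 -60/97 -1800/15229 -3 -5 N
3 120/389 24/65 -24/65 -768/25285 -3 -6 W
4 30/61 30/89 -30/89 420/5429 -2 -6 S
5 120/169 8/15 -8/15 224/2535 -2 -5 E
6 60/157 60/97 -60/97 -1800/15229 -3 -5 N
7 120/389 24/65 -24/65 -768/25285 -3 -6 W
final -2 -6 S

n=0: pose=(-2,-6,S); sL=30/61, sR=30/89; mL=-30/89, mR=420/5429; mL+mR=-1410/5429 → advance -1; mR−mL=2250/5429 → turn +1·90°
n=1: pose=(-2,-5,E); sL=120/169, sR=8/15; mL=-8/15, mR=224/2535; mL+mR=-376/845 → advance -1; mR−mL=1576/2535 → turn +1·90°
n=2: pose=(-3,-5,N); sL=60/157, sR=60/97; mL=-60/97, mR=-1800/15229; mL+mR=-11220/15229 → advance -1; mR−mL=7620/15229 → turn +1·90°
n=3: pose=(-3,-6,W); sL=120/389, sR=24/65; mL=-24/65, mR=-768/25285; mL+mR=-10104/25285 → advance -1; mR−mL=8568/25285 → turn +1·90°
n=4: pose=(-2,-6,S); sL=30/61, sR=30/89; mL=-30/89, mR=420/5429; mL+mR=-1410/5429 → advance -1; mR−mL=2250/5429 → turn +1·90°
n=5: pose=(-2,-5,E); sL=120/169, sR=8/15; mL=-8/15, mR=224/2535; mL+mR=-376/845 → advance -1; mR−mL=1576/2535 → turn +1·90°
n=6: pose=(-3,-5,N); sL=60/157, sR=60/97; mL=-60/97, mR=-1800/15229; mL+mR=-11220/15229 → advance -1; mR−mL=7620/15229 → turn +1·90°
n=7: pose=(-3,-6,W); sL=120/389, sR=24/65; mL=-24/65, mR=-768/25285; mL+mR=-10104/25285 → advance -1; mR−mL=8568/25285 → turn +1·90°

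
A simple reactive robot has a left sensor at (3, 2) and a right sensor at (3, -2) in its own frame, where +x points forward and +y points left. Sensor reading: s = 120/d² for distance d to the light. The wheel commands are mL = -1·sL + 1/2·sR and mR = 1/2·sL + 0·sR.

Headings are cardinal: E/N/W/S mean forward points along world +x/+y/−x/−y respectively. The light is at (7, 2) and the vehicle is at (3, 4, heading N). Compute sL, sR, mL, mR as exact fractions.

left sensor world pos  = (1, 7); dL² = 61
right sensor world pos = (5, 7); dR² = 29
sL = 120/61 = 120/61
sR = 120/29 = 120/29
mL = -1·sL + 1/2·sR = 180/1769
mR = 1/2·sL + 0·sR = 60/61

120/61 120/29 180/1769 60/61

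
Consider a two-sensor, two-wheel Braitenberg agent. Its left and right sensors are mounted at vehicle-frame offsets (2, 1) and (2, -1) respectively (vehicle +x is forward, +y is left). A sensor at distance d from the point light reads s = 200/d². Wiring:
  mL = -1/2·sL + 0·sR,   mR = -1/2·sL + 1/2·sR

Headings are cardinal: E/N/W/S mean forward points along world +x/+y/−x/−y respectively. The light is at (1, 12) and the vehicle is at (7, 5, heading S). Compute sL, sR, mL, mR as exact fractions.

left sensor world pos  = (8, 3); dL² = 130
right sensor world pos = (6, 3); dR² = 106
sL = 200/130 = 20/13
sR = 200/106 = 100/53
mL = -1/2·sL + 0·sR = -10/13
mR = -1/2·sL + 1/2·sR = 120/689

20/13 100/53 -10/13 120/689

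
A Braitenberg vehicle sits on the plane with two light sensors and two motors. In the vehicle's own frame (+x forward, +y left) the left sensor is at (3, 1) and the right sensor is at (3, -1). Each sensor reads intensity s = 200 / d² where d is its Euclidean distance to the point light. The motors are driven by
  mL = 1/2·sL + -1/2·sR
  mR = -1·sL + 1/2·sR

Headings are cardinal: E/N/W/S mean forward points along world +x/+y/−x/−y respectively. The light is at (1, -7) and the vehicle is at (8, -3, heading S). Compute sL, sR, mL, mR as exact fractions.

40/13 200/37 -560/481 -180/481

left sensor world pos  = (9, -6); dL² = 65
right sensor world pos = (7, -6); dR² = 37
sL = 200/65 = 40/13
sR = 200/37 = 200/37
mL = 1/2·sL + -1/2·sR = -560/481
mR = -1·sL + 1/2·sR = -180/481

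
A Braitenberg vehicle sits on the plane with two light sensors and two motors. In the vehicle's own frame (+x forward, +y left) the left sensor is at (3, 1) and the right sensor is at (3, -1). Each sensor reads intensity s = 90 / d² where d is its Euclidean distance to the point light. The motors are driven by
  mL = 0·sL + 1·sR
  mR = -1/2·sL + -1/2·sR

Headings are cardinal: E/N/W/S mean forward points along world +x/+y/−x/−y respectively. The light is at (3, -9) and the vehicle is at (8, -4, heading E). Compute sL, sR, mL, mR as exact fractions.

left sensor world pos  = (11, -3); dL² = 100
right sensor world pos = (11, -5); dR² = 80
sL = 90/100 = 9/10
sR = 90/80 = 9/8
mL = 0·sL + 1·sR = 9/8
mR = -1/2·sL + -1/2·sR = -81/80

9/10 9/8 9/8 -81/80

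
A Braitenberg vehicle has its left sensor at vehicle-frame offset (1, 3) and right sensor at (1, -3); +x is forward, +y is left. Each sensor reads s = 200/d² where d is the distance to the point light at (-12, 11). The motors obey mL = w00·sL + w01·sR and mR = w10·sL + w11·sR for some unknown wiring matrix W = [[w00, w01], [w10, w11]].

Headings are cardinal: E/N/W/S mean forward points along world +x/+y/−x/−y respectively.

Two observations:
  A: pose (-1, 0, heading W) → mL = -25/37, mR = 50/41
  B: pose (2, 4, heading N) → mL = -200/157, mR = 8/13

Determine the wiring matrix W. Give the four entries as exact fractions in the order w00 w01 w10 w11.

obs A: pose=(-1,0,W) → sL=25/37, sR=50/41, mL=-25/37, mR=50/41
obs B: pose=(2,4,N) → sL=200/157, sR=8/13, mL=-200/157, mR=8/13
sensor matrix S = [[25/37, 50/41], [200/157, 8/13]]; det S = -3522600/3096197
solve [mL_A; mL_B] = S·[w00; w01] and [mR_A; mR_B] = S·[w10; w11]:
  w00 = -1, w01 = 0, w10 = 0, w11 = 1

-1 0 0 1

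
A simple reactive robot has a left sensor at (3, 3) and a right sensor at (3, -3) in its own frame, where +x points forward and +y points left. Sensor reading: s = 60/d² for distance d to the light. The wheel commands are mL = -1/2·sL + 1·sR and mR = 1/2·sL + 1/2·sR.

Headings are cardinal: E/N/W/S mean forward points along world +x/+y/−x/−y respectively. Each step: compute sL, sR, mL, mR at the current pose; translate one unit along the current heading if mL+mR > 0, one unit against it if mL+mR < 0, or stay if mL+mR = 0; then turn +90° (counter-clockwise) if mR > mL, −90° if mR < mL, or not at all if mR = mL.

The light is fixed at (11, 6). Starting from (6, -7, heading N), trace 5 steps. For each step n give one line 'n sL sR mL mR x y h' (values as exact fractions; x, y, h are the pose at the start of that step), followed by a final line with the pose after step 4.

n=0: pose=(6,-7,N); sL=15/41, sR=15/26; mL=210/533, mR=1005/2132; mL+mR=45/52 → advance +1; mR−mL=165/2132 → turn +1·90°
n=1: pose=(6,-6,W); sL=60/289, sR=12/29; mL=2598/8381, mR=2604/8381; mL+mR=18/29 → advance +1; mR−mL=6/8381 → turn +1·90°
n=2: pose=(5,-6,S); sL=10/39, sR=10/51; mL=15/221, mR=50/221; mL+mR=5/17 → advance +1; mR−mL=35/221 → turn +1·90°
n=3: pose=(5,-7,E); sL=60/109, sR=12/53; mL=-282/5777, mR=2244/5777; mL+mR=18/53 → advance +1; mR−mL=2526/5777 → turn +1·90°
n=4: pose=(6,-7,N); sL=15/41, sR=15/26; mL=210/533, mR=1005/2132; mL+mR=45/52 → advance +1; mR−mL=165/2132 → turn +1·90°

0 15/41 15/26 210/533 1005/2132 6 -7 N
1 60/289 12/29 2598/8381 2604/8381 6 -6 W
2 10/39 10/51 15/221 50/221 5 -6 S
3 60/109 12/53 -282/5777 2244/5777 5 -7 E
4 15/41 15/26 210/533 1005/2132 6 -7 N
final 6 -6 W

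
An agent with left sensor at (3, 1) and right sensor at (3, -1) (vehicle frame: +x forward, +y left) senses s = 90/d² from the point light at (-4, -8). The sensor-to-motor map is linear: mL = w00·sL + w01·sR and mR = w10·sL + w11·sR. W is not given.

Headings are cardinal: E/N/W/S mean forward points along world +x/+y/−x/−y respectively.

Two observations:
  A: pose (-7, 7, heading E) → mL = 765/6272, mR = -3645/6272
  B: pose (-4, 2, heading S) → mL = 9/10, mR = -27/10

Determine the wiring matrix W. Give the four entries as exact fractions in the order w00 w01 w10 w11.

obs A: pose=(-7,7,E) → sL=45/128, sR=45/98, mL=765/6272, mR=-3645/6272
obs B: pose=(-4,2,S) → sL=9/5, sR=9/5, mL=9/10, mR=-27/10
sensor matrix S = [[45/128, 45/98], [9/5, 9/5]]; det S = -1215/6272
solve [mL_A; mL_B] = S·[w00; w01] and [mR_A; mR_B] = S·[w10; w11]:
  w00 = 1, w01 = -1/2, w10 = -1, w11 = -1/2

1 -1/2 -1 -1/2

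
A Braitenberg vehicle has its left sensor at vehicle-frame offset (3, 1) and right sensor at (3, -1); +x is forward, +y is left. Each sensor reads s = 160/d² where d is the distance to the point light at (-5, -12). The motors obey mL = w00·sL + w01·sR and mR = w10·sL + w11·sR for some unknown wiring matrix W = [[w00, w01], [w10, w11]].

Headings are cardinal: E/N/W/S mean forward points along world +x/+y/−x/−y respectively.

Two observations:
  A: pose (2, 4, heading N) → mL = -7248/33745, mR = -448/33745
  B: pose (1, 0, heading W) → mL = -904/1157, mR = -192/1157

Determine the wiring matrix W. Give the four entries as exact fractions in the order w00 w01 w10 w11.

-1 1/2 -1/2 1/2

obs A: pose=(2,4,N) → sL=160/397, sR=32/85, mL=-7248/33745, mR=-448/33745
obs B: pose=(1,0,W) → sL=16/13, sR=80/89, mL=-904/1157, mR=-192/1157
sensor matrix S = [[160/397, 32/85], [16/13, 80/89]]; det S = -3946496/39042965
solve [mL_A; mL_B] = S·[w00; w01] and [mR_A; mR_B] = S·[w10; w11]:
  w00 = -1, w01 = 1/2, w10 = -1/2, w11 = 1/2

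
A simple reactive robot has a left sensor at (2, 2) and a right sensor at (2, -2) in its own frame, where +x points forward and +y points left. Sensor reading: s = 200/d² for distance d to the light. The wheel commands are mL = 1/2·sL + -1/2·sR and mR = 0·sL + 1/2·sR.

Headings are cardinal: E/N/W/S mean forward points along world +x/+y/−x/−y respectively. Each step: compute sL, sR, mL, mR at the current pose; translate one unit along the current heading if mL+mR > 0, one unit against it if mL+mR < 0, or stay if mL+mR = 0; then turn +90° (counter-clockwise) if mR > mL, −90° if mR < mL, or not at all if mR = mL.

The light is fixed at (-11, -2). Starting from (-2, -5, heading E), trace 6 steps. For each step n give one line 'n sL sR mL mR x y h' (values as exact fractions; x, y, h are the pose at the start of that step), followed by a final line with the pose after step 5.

n=0: pose=(-2,-5,E); sL=100/61, sR=100/73; mL=600/4453, mR=50/73; mL+mR=50/61 → advance +1; mR−mL=2450/4453 → turn +1·90°
n=1: pose=(-1,-5,N); sL=40/13, sR=40/29; mL=320/377, mR=20/29; mL+mR=20/13 → advance +1; mR−mL=-60/377 → turn -1·90°
n=2: pose=(-1,-4,E); sL=25/18, sR=5/4; mL=5/72, mR=5/8; mL+mR=25/36 → advance +1; mR−mL=5/9 → turn +1·90°
n=3: pose=(0,-4,N); sL=200/81, sR=200/169; mL=8800/13689, mR=100/169; mL+mR=100/81 → advance +1; mR−mL=-700/13689 → turn -1·90°
n=4: pose=(0,-3,E); sL=20/17, sR=100/89; mL=40/1513, mR=50/89; mL+mR=10/17 → advance +1; mR−mL=810/1513 → turn +1·90°
n=5: pose=(1,-3,N); sL=200/101, sR=200/197; mL=9600/19897, mR=100/197; mL+mR=100/101 → advance +1; mR−mL=500/19897 → turn +1·90°

0 100/61 100/73 600/4453 50/73 -2 -5 E
1 40/13 40/29 320/377 20/29 -1 -5 N
2 25/18 5/4 5/72 5/8 -1 -4 E
3 200/81 200/169 8800/13689 100/169 0 -4 N
4 20/17 100/89 40/1513 50/89 0 -3 E
5 200/101 200/197 9600/19897 100/197 1 -3 N
final 1 -2 W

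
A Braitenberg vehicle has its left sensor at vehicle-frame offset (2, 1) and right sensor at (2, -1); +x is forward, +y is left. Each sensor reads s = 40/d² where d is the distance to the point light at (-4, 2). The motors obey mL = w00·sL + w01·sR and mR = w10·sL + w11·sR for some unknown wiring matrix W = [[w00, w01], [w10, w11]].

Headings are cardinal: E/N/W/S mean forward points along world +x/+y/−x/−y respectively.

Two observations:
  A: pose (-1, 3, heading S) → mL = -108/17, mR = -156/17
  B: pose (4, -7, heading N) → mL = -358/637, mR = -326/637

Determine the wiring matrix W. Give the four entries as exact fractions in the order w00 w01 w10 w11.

obs A: pose=(-1,3,S) → sL=40/17, sR=8, mL=-108/17, mR=-156/17
obs B: pose=(4,-7,N) → sL=20/49, sR=4/13, mL=-358/637, mR=-326/637
sensor matrix S = [[40/17, 8], [20/49, 4/13]]; det S = -27520/10829
solve [mL_A; mL_B] = S·[w00; w01] and [mR_A; mR_B] = S·[w10; w11]:
  w00 = -1, w01 = -1/2, w10 = -1/2, w11 = -1

-1 -1/2 -1/2 -1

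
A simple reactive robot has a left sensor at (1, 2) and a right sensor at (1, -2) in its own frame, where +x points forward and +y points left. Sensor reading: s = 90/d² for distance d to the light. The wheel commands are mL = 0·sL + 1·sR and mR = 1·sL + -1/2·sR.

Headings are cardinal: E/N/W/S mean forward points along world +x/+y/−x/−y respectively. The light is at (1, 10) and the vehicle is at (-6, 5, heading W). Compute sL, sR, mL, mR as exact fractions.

left sensor world pos  = (-7, 3); dL² = 113
right sensor world pos = (-7, 7); dR² = 73
sL = 90/113 = 90/113
sR = 90/73 = 90/73
mL = 0·sL + 1·sR = 90/73
mR = 1·sL + -1/2·sR = 1485/8249

90/113 90/73 90/73 1485/8249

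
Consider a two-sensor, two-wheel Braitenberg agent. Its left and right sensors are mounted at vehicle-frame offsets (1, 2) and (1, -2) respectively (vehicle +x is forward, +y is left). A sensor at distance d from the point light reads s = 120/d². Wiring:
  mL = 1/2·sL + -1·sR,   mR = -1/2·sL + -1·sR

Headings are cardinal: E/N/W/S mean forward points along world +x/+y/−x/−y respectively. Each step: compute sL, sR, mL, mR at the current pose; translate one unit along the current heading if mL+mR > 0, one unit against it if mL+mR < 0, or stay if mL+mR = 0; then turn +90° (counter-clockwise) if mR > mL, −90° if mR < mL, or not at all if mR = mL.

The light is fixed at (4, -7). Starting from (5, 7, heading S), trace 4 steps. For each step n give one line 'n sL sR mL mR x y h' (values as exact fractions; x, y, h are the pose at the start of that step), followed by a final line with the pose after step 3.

0 60/89 12/17 -558/1513 -1578/1513 5 7 S
1 120/169 120/289 -2940/48841 -37620/48841 5 8 W
2 15/32 15/34 -225/1088 -735/1088 6 8 N
3 24/53 40/51 -1508/2703 -2732/2703 6 7 E
final 5 7 S

n=0: pose=(5,7,S); sL=60/89, sR=12/17; mL=-558/1513, mR=-1578/1513; mL+mR=-24/17 → advance -1; mR−mL=-60/89 → turn -1·90°
n=1: pose=(5,8,W); sL=120/169, sR=120/289; mL=-2940/48841, mR=-37620/48841; mL+mR=-240/289 → advance -1; mR−mL=-120/169 → turn -1·90°
n=2: pose=(6,8,N); sL=15/32, sR=15/34; mL=-225/1088, mR=-735/1088; mL+mR=-15/17 → advance -1; mR−mL=-15/32 → turn -1·90°
n=3: pose=(6,7,E); sL=24/53, sR=40/51; mL=-1508/2703, mR=-2732/2703; mL+mR=-80/51 → advance -1; mR−mL=-24/53 → turn -1·90°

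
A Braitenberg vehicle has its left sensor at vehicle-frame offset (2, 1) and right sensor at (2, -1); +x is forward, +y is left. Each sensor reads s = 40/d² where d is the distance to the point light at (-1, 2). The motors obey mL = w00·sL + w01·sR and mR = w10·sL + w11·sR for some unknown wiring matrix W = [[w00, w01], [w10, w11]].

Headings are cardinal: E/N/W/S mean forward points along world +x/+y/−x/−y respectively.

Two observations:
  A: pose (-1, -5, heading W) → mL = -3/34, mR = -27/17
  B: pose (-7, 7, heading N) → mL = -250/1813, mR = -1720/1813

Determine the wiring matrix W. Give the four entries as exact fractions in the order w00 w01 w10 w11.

obs A: pose=(-1,-5,W) → sL=10/17, sR=1, mL=-3/34, mR=-27/17
obs B: pose=(-7,7,N) → sL=20/49, sR=20/37, mL=-250/1813, mR=-1720/1813
sensor matrix S = [[10/17, 1], [20/49, 20/37]]; det S = -2780/30821
solve [mL_A; mL_B] = S·[w00; w01] and [mR_A; mR_B] = S·[w10; w11]:
  w00 = -1, w01 = 1/2, w10 = -1, w11 = -1

-1 1/2 -1 -1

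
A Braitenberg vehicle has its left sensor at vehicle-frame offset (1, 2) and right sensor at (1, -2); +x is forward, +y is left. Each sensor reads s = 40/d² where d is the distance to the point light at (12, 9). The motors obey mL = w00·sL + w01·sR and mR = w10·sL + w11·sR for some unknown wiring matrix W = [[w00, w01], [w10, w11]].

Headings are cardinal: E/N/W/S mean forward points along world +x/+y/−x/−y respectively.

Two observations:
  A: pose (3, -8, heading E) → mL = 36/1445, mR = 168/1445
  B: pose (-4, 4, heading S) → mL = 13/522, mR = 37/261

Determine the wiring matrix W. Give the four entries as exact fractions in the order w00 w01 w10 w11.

-1/2 1 1/2 1/2

obs A: pose=(3,-8,E) → sL=40/289, sR=8/85, mL=36/1445, mR=168/1445
obs B: pose=(-4,4,S) → sL=5/29, sR=1/9, mL=13/522, mR=37/261
sensor matrix S = [[40/289, 8/85], [5/29, 1/9]]; det S = -64/75429
solve [mL_A; mL_B] = S·[w00; w01] and [mR_A; mR_B] = S·[w10; w11]:
  w00 = -1/2, w01 = 1, w10 = 1/2, w11 = 1/2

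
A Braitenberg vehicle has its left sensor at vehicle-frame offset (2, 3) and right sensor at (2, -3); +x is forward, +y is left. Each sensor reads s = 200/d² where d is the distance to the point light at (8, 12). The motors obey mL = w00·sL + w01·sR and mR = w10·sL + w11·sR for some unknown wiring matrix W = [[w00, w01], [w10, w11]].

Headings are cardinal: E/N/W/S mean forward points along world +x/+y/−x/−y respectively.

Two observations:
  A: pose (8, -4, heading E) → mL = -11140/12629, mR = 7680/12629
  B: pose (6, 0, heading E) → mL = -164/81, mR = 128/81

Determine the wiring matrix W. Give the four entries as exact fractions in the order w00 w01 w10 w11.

obs A: pose=(8,-4,E) → sL=200/173, sR=40/73, mL=-11140/12629, mR=7680/12629
obs B: pose=(6,0,E) → sL=200/81, sR=8/9, mL=-164/81, mR=128/81
sensor matrix S = [[200/173, 40/73], [200/81, 8/9]]; det S = -332800/1022949
solve [mL_A; mL_B] = S·[w00; w01] and [mR_A; mR_B] = S·[w10; w11]:
  w00 = -1, w01 = 1/2, w10 = 1, w11 = -1

-1 1/2 1 -1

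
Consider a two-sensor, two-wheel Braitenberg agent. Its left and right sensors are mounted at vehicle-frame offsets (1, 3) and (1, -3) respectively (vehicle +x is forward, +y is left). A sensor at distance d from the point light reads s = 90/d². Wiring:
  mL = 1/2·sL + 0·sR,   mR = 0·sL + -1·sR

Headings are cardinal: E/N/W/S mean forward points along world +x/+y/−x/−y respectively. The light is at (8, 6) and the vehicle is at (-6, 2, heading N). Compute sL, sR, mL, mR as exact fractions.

left sensor world pos  = (-9, 3); dL² = 298
right sensor world pos = (-3, 3); dR² = 130
sL = 90/298 = 45/149
sR = 90/130 = 9/13
mL = 1/2·sL + 0·sR = 45/298
mR = 0·sL + -1·sR = -9/13

45/149 9/13 45/298 -9/13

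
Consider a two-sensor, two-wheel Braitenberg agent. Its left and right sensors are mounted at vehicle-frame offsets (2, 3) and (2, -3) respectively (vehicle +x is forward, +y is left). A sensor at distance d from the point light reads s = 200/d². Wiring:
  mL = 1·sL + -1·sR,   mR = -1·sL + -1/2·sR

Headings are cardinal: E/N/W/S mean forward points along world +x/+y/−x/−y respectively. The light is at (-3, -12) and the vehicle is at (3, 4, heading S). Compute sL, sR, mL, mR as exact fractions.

200/277 40/41 -2880/11357 -13740/11357

left sensor world pos  = (6, 2); dL² = 277
right sensor world pos = (0, 2); dR² = 205
sL = 200/277 = 200/277
sR = 200/205 = 40/41
mL = 1·sL + -1·sR = -2880/11357
mR = -1·sL + -1/2·sR = -13740/11357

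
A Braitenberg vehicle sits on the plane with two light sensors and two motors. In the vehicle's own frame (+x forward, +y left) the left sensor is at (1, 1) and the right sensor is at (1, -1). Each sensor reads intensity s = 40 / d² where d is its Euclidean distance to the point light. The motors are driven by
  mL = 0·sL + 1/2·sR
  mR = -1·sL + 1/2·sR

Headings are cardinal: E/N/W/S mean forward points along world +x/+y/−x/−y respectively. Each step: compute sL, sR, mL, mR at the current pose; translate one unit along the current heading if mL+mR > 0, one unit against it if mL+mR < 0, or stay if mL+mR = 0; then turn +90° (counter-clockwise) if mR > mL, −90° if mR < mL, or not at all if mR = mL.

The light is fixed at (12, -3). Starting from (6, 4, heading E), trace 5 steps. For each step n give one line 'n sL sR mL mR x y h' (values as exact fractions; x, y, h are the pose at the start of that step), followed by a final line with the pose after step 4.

0 40/89 40/61 20/61 -660/5429 6 4 E
1 10/13 5/9 5/18 -115/234 7 4 S
2 8/17 40/117 20/117 -596/1989 7 5 W
3 20/53 4/9 2/9 -74/477 8 5 N
4 40/109 40/73 20/73 -740/7957 8 6 E
final 9 6 S

n=0: pose=(6,4,E); sL=40/89, sR=40/61; mL=20/61, mR=-660/5429; mL+mR=1120/5429 → advance +1; mR−mL=-40/89 → turn -1·90°
n=1: pose=(7,4,S); sL=10/13, sR=5/9; mL=5/18, mR=-115/234; mL+mR=-25/117 → advance -1; mR−mL=-10/13 → turn -1·90°
n=2: pose=(7,5,W); sL=8/17, sR=40/117; mL=20/117, mR=-596/1989; mL+mR=-256/1989 → advance -1; mR−mL=-8/17 → turn -1·90°
n=3: pose=(8,5,N); sL=20/53, sR=4/9; mL=2/9, mR=-74/477; mL+mR=32/477 → advance +1; mR−mL=-20/53 → turn -1·90°
n=4: pose=(8,6,E); sL=40/109, sR=40/73; mL=20/73, mR=-740/7957; mL+mR=1440/7957 → advance +1; mR−mL=-40/109 → turn -1·90°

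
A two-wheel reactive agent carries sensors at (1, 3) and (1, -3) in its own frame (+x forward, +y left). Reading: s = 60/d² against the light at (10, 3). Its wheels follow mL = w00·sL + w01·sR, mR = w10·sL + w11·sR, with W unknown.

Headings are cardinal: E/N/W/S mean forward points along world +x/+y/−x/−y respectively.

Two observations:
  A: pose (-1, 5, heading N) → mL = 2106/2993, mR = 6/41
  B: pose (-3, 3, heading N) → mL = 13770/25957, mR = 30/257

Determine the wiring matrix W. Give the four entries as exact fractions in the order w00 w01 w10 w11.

1 1/2 1/2 0

obs A: pose=(-1,5,N) → sL=12/41, sR=60/73, mL=2106/2993, mR=6/41
obs B: pose=(-3,3,N) → sL=60/257, sR=60/101, mL=13770/25957, mR=30/257
sensor matrix S = [[12/41, 60/73], [60/257, 60/101]]; det S = -1399680/77689301
solve [mL_A; mL_B] = S·[w00; w01] and [mR_A; mR_B] = S·[w10; w11]:
  w00 = 1, w01 = 1/2, w10 = 1/2, w11 = 0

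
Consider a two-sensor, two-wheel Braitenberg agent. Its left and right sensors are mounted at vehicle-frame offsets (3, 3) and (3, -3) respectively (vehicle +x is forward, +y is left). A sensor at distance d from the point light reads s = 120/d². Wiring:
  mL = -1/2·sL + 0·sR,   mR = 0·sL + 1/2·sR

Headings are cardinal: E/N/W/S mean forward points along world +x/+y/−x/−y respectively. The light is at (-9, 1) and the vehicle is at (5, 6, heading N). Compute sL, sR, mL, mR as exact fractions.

24/37 120/353 -12/37 60/353

left sensor world pos  = (2, 9); dL² = 185
right sensor world pos = (8, 9); dR² = 353
sL = 120/185 = 24/37
sR = 120/353 = 120/353
mL = -1/2·sL + 0·sR = -12/37
mR = 0·sL + 1/2·sR = 60/353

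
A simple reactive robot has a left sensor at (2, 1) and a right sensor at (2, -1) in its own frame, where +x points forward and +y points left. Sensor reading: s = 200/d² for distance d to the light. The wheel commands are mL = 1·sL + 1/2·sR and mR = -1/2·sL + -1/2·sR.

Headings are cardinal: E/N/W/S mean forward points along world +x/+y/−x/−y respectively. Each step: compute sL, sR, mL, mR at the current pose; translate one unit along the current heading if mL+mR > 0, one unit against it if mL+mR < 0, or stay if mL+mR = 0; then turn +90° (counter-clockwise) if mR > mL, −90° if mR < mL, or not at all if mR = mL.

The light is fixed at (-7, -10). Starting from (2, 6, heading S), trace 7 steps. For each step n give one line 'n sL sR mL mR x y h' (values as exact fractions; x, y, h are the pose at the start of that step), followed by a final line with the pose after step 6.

n=0: pose=(2,6,S); sL=25/37, sR=10/13; mL=510/481, mR=-695/962; mL+mR=25/74 → advance +1; mR−mL=-1715/962 → turn -1·90°
n=1: pose=(2,5,W); sL=40/49, sR=40/61; mL=3420/2989, mR=-2200/2989; mL+mR=20/49 → advance +1; mR−mL=-5620/2989 → turn -1·90°
n=2: pose=(1,5,N); sL=100/169, sR=20/37; mL=5390/6253, mR=-3540/6253; mL+mR=50/169 → advance +1; mR−mL=-8930/6253 → turn -1·90°
n=3: pose=(1,6,E); sL=200/389, sR=8/13; mL=4156/5057, mR=-2856/5057; mL+mR=100/389 → advance +1; mR−mL=-7012/5057 → turn -1·90°
n=4: pose=(2,6,S); sL=25/37, sR=10/13; mL=510/481, mR=-695/962; mL+mR=25/74 → advance +1; mR−mL=-1715/962 → turn -1·90°
n=5: pose=(2,5,W); sL=40/49, sR=40/61; mL=3420/2989, mR=-2200/2989; mL+mR=20/49 → advance +1; mR−mL=-5620/2989 → turn -1·90°
n=6: pose=(1,5,N); sL=100/169, sR=20/37; mL=5390/6253, mR=-3540/6253; mL+mR=50/169 → advance +1; mR−mL=-8930/6253 → turn -1·90°

0 25/37 10/13 510/481 -695/962 2 6 S
1 40/49 40/61 3420/2989 -2200/2989 2 5 W
2 100/169 20/37 5390/6253 -3540/6253 1 5 N
3 200/389 8/13 4156/5057 -2856/5057 1 6 E
4 25/37 10/13 510/481 -695/962 2 6 S
5 40/49 40/61 3420/2989 -2200/2989 2 5 W
6 100/169 20/37 5390/6253 -3540/6253 1 5 N
final 1 6 E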